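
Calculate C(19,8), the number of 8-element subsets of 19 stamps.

C(19,8) = 19!/(8! x (19-8)!).

Final answer: C(19,8) = 75582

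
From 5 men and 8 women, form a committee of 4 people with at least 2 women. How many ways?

Sum over valid woman counts:
C(8,2)C(5,2) = 280
C(8,3)C(5,1) = 280
C(8,4)C(5,0) = 70
Total: 280 + 280 + 70.

Final answer: 630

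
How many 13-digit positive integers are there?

First digit: 9 choices (1-9). Each of the remaining 12 digits: 10 choices.
Total: 9 x 10^12.

Final answer: 9000000000000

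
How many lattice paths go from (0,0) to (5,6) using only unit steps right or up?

Each path has 5 right steps and 6 up steps in some order (11 steps total).
Choose which 6 of the 11 steps are up: C(11,6).

Final answer: C(11,6) = 462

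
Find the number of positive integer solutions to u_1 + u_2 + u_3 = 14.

Substitute u'_i = u_i - 1 (so u'_i >= 0). Then sum u'_i = 14 - 3 = 11.
Stars and bars: C(11+3-1, 3-1) = C(13,2).

Final answer: C(13,2) = 78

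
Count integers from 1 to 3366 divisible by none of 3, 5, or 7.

|div by 3|=1122, |div by 5|=673, |div by 7|=480.
|div by 3&5|=224, |div by 3&7|=160, |div by 5&7|=96, |div by all|=32.
By inclusion-exclusion, divisible by at least one: 1122+673+480-224-160-96+32 = 1827.
Not divisible by any: 3366 - 1827.

Final answer: 1539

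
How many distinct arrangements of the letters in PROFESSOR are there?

Letters (E:1, F:1, O:2, P:1, R:2, S:2). Total letters: 9.
Permutations = 9!/(2! x 2! x 2!).

Final answer: 45360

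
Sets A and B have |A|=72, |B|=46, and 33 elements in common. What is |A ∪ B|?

|A union B| = |A| + |B| - |A intersect B| = 72 + 46 - 33.

Final answer: 85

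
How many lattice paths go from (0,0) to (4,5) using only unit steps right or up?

Each path has 4 right steps and 5 up steps in some order (9 steps total).
Choose which 5 of the 9 steps are up: C(9,5).

Final answer: C(9,5) = 126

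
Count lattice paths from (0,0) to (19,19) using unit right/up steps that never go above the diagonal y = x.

Total monotonic paths to (19,19): C(38,19) = 35345263800.
Reflecting each bad path at its first crossing gives a bijection with paths to (18,20): C(38,20) = 33578000610.
Valid Dyck paths: 35345263800 - 33578000610.
(This is the Catalan number C_{19}.)

Final answer: C_{19} = 1767263190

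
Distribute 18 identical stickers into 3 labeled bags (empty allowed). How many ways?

Stars and bars: C(n+k-1, k-1) = C(20,2).

Final answer: C(20,2) = 190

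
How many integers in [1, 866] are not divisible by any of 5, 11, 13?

|div by 5|=173, |div by 11|=78, |div by 13|=66.
|div by 5&11|=15, |div by 5&13|=13, |div by 11&13|=6, |div by all|=1.
By inclusion-exclusion, divisible by at least one: 173+78+66-15-13-6+1 = 284.
Not divisible by any: 866 - 284.

Final answer: 582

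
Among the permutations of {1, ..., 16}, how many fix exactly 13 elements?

Choose which 13 elements are fixed: C(16,13) = 560.
Derange the remaining 3 using D(j) = (j-1)(D(j-1) + D(j-2)), D(0)=1, D(1)=0: D(2)=1, D(3)=2.
Total: 560 x 2.

Final answer: C(16,13) D(3) = 1120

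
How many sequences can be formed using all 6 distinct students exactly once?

The number of ways to arrange 6 distinct objects is 6!.

Final answer: 6! = 720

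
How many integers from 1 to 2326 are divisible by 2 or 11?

Multiples of 2: 1163. Multiples of 11: 211. Of both (lcm=22): 105.
By inclusion-exclusion: 1163 + 211 - 105.

Final answer: 1269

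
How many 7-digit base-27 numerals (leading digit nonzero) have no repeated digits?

The leading digit has 26 choices (anything but zero); the next has 26 (anything but the first), then 25, and so on, one fewer each time.
Total: 26 x 26 x 25 x 24 x 23 x 22 x 21.

Final answer: 4309905600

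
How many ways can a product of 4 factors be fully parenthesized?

The structures are counted by the Catalan number C_n. Here n = 4 - 1 = 3.
Using C_0 = 1 and C_(k+1) = C_k x 2(2k+1)/(k+2), build up term by term: C_1=1, C_2=2, C_3=5.

Final answer: C_{3} = 5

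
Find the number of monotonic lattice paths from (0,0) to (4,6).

Each path has 4 right steps and 6 up steps in some order (10 steps total).
Choose which 6 of the 10 steps are up: C(10,6).

Final answer: C(10,6) = 210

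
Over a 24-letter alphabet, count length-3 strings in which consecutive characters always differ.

First character: 24 choices. Each subsequent: 23 choices (must differ from the previous one).
Total: 24 x 23^2.

Final answer: 24 x 23^{2} = 12696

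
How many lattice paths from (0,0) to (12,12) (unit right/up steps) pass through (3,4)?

Paths (0,0)->(3,4): C(7,4) = 35.
Paths (3,4)->(12,12): C(17,8) = 24310.
By multiplication principle: 35 x 24310.

Final answer: 850850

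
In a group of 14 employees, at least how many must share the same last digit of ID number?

There are 10 possible values for last digit of ID number. With 14 employees and 10 categories, by pigeonhole: ceiling(14/10).

Final answer: 2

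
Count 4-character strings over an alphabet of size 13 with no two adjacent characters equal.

Let g(n) count such strings. g(1) = 13, and each valid string of length n-1 extends in 12 ways (any symbol but the last), so g(n) = 12 g(n-1).
Total: g(4) = 13 x 12^3.

Final answer: 13 x 12^{3} = 22464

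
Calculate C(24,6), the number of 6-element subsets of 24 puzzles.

C(24,6) = 24!/(6! x (24-6)!).

Final answer: C(24,6) = 134596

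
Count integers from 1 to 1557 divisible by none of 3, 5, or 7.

|div by 3|=519, |div by 5|=311, |div by 7|=222.
|div by 3&5|=103, |div by 3&7|=74, |div by 5&7|=44, |div by all|=14.
By inclusion-exclusion, divisible by at least one: 519+311+222-103-74-44+14 = 845.
Not divisible by any: 1557 - 845.

Final answer: 712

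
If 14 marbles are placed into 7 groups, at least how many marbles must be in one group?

By the pigeonhole principle: ceiling(14/7).

Final answer: 2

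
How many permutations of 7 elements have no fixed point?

Derangements satisfy D(n) = (n-1)(D(n-1) + D(n-2)), starting from D(0)=1, D(1)=0.
Building up: D(2)=1, D(3)=2, D(4)=9, D(5)=44, D(6)=265.
D(7) = 6 x (D(6) + D(5)) = 6 x (265 + 44).

Final answer: D(7) = 1854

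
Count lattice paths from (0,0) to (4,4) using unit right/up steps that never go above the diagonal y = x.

Total monotonic paths to (4,4): C(8,4) = 70.
Reflecting each bad path at its first crossing gives a bijection with paths to (3,5): C(8,5) = 56.
Valid Dyck paths: 70 - 56.
(Check: C(8,4) - C(8,5) = C(8,4)/5, the Catalan number C_{4}.)

Final answer: C_{4} = 14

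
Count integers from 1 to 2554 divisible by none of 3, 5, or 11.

|div by 3|=851, |div by 5|=510, |div by 11|=232.
|div by 3&5|=170, |div by 3&11|=77, |div by 5&11|=46, |div by all|=15.
By inclusion-exclusion, divisible by at least one: 851+510+232-170-77-46+15 = 1315.
Not divisible by any: 2554 - 1315.

Final answer: 1239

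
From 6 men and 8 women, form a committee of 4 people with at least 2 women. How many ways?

Sum over valid woman counts:
C(8,2)C(6,2) = 420
C(8,3)C(6,1) = 336
C(8,4)C(6,0) = 70
Total: 420 + 336 + 70.

Final answer: 826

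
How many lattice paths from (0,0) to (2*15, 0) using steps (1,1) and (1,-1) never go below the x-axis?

Total monotonic paths to (15,15): C(30,15) = 155117520.
Reflecting each bad path at its first crossing gives a bijection with paths to (14,16): C(30,16) = 145422675.
Valid Dyck paths: 155117520 - 145422675.
(Check: C(30,15) - C(30,16) = C(30,15)/16, the Catalan number C_{15}.)

Final answer: C_{15} = 9694845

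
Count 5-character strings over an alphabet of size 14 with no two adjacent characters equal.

First character: 14 choices. Each subsequent: 13 choices (must differ from the previous one).
Total: 14 x 13^4.

Final answer: 14 x 13^{4} = 399854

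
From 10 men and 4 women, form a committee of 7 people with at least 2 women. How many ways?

Sum over valid woman counts:
C(4,2)C(10,5) = 1512
C(4,3)C(10,4) = 840
C(4,4)C(10,3) = 120
Total: 1512 + 840 + 120.

Final answer: 2472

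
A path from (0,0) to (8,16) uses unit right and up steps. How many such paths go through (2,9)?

Paths (0,0)->(2,9): C(11,9) = 55.
Paths (2,9)->(8,16): C(13,7) = 1716.
By multiplication principle: 55 x 1716.

Final answer: 94380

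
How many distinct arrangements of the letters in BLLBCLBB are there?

Letters (B:4, C:1, L:3). Total letters: 8.
Permutations = 8!/(4! x 3!).

Final answer: 280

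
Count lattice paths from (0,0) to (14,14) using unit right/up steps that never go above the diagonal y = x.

Total monotonic paths to (14,14): C(28,14) = 40116600.
A path is bad iff it touches y = x + 1; reflecting its initial segment maps bad paths bijectively onto all paths to (13,15), of which there are C(28,15) = 37442160.
Valid Dyck paths: 40116600 - 37442160.
(Check: C(28,14) - C(28,15) = C(28,14)/15, the Catalan number C_{14}.)

Final answer: C_{14} = 2674440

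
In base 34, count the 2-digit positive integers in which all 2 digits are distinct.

The leading digit has 33 choices (anything but zero); the next has 33 (anything but the first), then 32, and so on, one fewer each time.
Total: 33 x 33.

Final answer: 1089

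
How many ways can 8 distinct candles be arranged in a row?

The number of ways to arrange 8 distinct objects is 8!.

Final answer: 8! = 40320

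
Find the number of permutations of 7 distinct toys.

The number of ways to arrange 7 distinct objects is 7!.

Final answer: 7! = 5040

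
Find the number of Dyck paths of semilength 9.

Total monotonic paths to (9,9): C(18,9) = 48620.
Paths that cross above y=x (reflection bijection): C(18,10) = 43758.
Valid Dyck paths: 48620 - 43758.
(This is the Catalan number C_{9}.)

Final answer: C_{9} = 4862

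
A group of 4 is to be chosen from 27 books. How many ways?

C(27,4) = 27!/(4! x 23!).

Final answer: \binom{27}{4} = 17550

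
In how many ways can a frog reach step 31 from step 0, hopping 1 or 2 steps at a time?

Let f(n) count the ways. The last step is size 1 or 2, so f(n) = f(n-1) + f(n-2) with f(1)=1, f(2)=2.
Building up term by term: f(1)=1, f(2)=2, f(3)=3, f(4)=5, f(5)=8, f(6)=13, f(7)=21, f(8)=34, f(9)=55, f(10)=89, f(11)=144, f(12)=233, f(13)=377, f(14)=610, f(15)=987, f(16)=1597, f(17)=2584, f(18)=4181, f(19)=6765, f(20)=10946, f(21)=17711, f(22)=28657, f(23)=46368, f(24)=75025, f(25)=121393, f(26)=196418, f(27)=317811, f(28)=514229, f(29)=832040, f(30)=1346269, f(31)=2178309.

Final answer: 2178309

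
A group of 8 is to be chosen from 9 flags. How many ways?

C(9,8) = 9!/(8! x 1!).

Final answer: \binom{9}{8} = 9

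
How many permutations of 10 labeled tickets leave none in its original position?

Use the recurrence D(n) = (n-1)(D(n-1) + D(n-2)) with D(0)=1, D(1)=0.
D(2) = 1 x (0 + 1) = 1
D(3) = 2 x (1 + 0) = 2
D(4) = 3 x (2 + 1) = 9
D(5) = 4 x (9 + 2) = 44
D(6) = 5 x (44 + 9) = 265
D(7) = 6 x (265 + 44) = 1854
D(8) = 7 x (1854 + 265) = 14833
D(9) = 8 x (14833 + 1854) = 133496
D(10) = 9 x (D(9) + D(8)) = 9 x (133496 + 14833)

Final answer: D(10) = 1334961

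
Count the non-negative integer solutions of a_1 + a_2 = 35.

Stars and bars with 35 stars and 1 bars:
C(35+2-1, 2-1) = C(36,1).

Final answer: C(36,1) = 36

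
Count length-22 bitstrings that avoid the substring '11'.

A valid string ends in 0 (append to any length-(n-1) valid string) or in 01 (append to any length-(n-2) valid string), so a(n) = a(n-1) + a(n-2) with a(1)=2, a(2)=3.
Computing successive values: a(1)=2, a(2)=3, a(3)=5, a(4)=8, a(5)=13, a(6)=21, a(7)=34, a(8)=55, a(9)=89, a(10)=144, a(11)=233, a(12)=377, a(13)=610, a(14)=987, a(15)=1597, a(16)=2584, a(17)=4181, a(18)=6765, a(19)=10946, a(20)=17711, a(21)=28657, a(22)=46368.

Final answer: 46368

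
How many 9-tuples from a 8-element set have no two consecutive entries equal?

First character: 8 choices. Each subsequent: 7 choices (must differ from the previous one).
Total: 8 x 7^8.

Final answer: 8 x 7^{8} = 46118408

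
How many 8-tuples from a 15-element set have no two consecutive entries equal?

First character: 15 choices. Each subsequent: 14 choices (must differ from the previous one).
Total: 15 x 14^7.

Final answer: 15 x 14^{7} = 1581202560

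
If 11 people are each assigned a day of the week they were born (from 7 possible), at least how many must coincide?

There are 7 possible values for day of the week they were born. With 11 people and 7 categories, by pigeonhole: ceiling(11/7).

Final answer: 2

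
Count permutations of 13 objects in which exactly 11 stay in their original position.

Choose which 11 elements are fixed: C(13,11) = 78.
Derange the remaining 2 using D(j) = (j-1)(D(j-1) + D(j-2)), D(0)=1, D(1)=0: D(2)=1.
Total: 78 x 1.

Final answer: C(13,11) D(2) = 78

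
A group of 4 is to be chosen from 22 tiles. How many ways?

C(22,4) = 22!/(4! x 18!).

Final answer: \binom{22}{4} = 7315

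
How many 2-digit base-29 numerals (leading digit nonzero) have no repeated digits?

The leading digit has 28 choices (anything but zero); the next has 28 (anything but the first), then 27, and so on, one fewer each time.
Total: 28 x 28.

Final answer: 784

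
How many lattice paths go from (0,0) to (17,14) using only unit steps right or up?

Each path has 17 right steps and 14 up steps in some order (31 steps total).
Choose which 14 of the 31 steps are up: C(31,14).

Final answer: C(31,14) = 265182525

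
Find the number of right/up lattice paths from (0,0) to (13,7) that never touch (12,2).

Total paths to (13,7): C(20,7) = 77520.
Paths through (12,2): C(14,2) x C(6,5) = 546.
Avoiding (12,2): 77520 - 546.

Final answer: 76974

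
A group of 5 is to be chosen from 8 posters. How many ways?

C(8,5) = 8!/(5! x (8-5)!).

Final answer: C(8,5) = 56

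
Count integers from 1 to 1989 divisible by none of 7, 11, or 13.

|div by 7|=284, |div by 11|=180, |div by 13|=153.
|div by 7&11|=25, |div by 7&13|=21, |div by 11&13|=13, |div by all|=1.
By inclusion-exclusion, divisible by at least one: 284+180+153-25-21-13+1 = 559.
Not divisible by any: 1989 - 559.

Final answer: 1430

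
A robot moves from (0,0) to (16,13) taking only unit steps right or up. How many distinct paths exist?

Each path has 16 right steps and 13 up steps in some order (29 steps total).
Choose which 13 of the 29 steps are up: C(29,13).

Final answer: C(29,13) = 67863915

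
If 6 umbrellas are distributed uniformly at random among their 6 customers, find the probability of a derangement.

Derangements satisfy D(n) = (n-1)(D(n-1) + D(n-2)), starting from D(0)=1, D(1)=0.
Building up: D(2)=1, D(3)=2, D(4)=9, D(5)=44, D(6)=265.
Total arrangements: 6! = 720.
Probability = D(6)/6! = 53/144.

Final answer: D(6)/6! = 265/720 = 0.368056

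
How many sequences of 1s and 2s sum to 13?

Condition on the final move: it is a 1-step (f(n-1) ways to get there) or a 2-step (f(n-2) ways), so f(n) = f(n-1) + f(n-2), with f(1)=1, f(2)=2.
Iterating the recurrence: f(1)=1, f(2)=2, f(3)=3, f(4)=5, f(5)=8, f(6)=13, f(7)=21, f(8)=34, f(9)=55, f(10)=89, f(11)=144, f(12)=233, f(13)=377.

Final answer: 377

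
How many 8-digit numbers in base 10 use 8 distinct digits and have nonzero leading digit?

First digit: 9 (nonzero). Second: 9 (not first). Third: 8, etc.
Total: 9 x 9 x 8 x 7 x 6 x 5 x 4 x 3.

Final answer: 1632960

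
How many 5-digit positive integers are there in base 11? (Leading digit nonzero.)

In base 11, the leading digit has 10 choices (1..10); each of the remaining 4 digits has 11 choices.
Total: 10 x 11^4.

Final answer: 146410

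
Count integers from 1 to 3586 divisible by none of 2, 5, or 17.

|div by 2|=1793, |div by 5|=717, |div by 17|=210.
|div by 2&5|=358, |div by 2&17|=105, |div by 5&17|=42, |div by all|=21.
By inclusion-exclusion, divisible by at least one: 1793+717+210-358-105-42+21 = 2236.
Not divisible by any: 3586 - 2236.

Final answer: 1350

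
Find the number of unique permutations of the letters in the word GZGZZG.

Letters (G:3, Z:3). Total letters: 6.
Permutations = 6!/(3! x 3!).

Final answer: 20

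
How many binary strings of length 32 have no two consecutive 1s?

Let a(n) count valid strings. If the last bit is 0 the prefix is any valid string of length n-1; if it is 1 the string must end in 01 with a valid prefix of length n-2. So a(n) = a(n-1) + a(n-2), a(1)=2, a(2)=3.
Iterating the recurrence: a(1)=2, a(2)=3, a(3)=5, a(4)=8, a(5)=13, a(6)=21, a(7)=34, a(8)=55, a(9)=89, a(10)=144, a(11)=233, a(12)=377, a(13)=610, a(14)=987, a(15)=1597, a(16)=2584, a(17)=4181, a(18)=6765, a(19)=10946, a(20)=17711, a(21)=28657, a(22)=46368, a(23)=75025, a(24)=121393, a(25)=196418, a(26)=317811, a(27)=514229, a(28)=832040, a(29)=1346269, a(30)=2178309, a(31)=3524578, a(32)=5702887.

Final answer: 5702887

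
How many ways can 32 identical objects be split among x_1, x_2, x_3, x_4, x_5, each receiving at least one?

Substitute x'_i = x_i - 1 (so x'_i >= 0). Then sum x'_i = 32 - 5 = 27.
Stars and bars: C(27+5-1, 5-1) = C(31,4).

Final answer: C(31,4) = 31465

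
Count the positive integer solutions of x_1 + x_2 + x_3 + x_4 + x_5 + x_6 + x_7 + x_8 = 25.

Substitute x'_i = x_i - 1 (so x'_i >= 0). Then sum x'_i = 25 - 8 = 17.
Stars and bars: C(17+8-1, 8-1) = C(24,7).

Final answer: C(24,7) = 346104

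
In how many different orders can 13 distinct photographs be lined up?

The number of ways to arrange 13 distinct objects is 13!.

Final answer: 13! = 6227020800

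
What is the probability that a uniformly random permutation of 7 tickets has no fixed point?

Derangements satisfy D(n) = (n-1)(D(n-1) + D(n-2)), starting from D(0)=1, D(1)=0.
Building up: D(2)=1, D(3)=2, D(4)=9, D(5)=44, D(6)=265, D(7)=1854.
Total arrangements: 7! = 5040.
Probability = D(7)/7! = 103/280.

Final answer: D(7)/7! = 1854/5040 = 0.367857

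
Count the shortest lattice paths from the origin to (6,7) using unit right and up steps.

Each path has 6 right steps and 7 up steps in some order (13 steps total).
Choose which 7 of the 13 steps are up: C(13,7).

Final answer: C(13,7) = 1716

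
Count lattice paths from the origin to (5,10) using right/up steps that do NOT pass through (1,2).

Total paths to (5,10): C(15,10) = 3003.
Paths through (1,2): C(3,2) x C(12,8) = 1485.
Avoiding (1,2): 3003 - 1485.

Final answer: 1518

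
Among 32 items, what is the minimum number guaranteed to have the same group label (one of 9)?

There are 9 possible values for group label (one of 9). With 32 items and 9 categories, by pigeonhole: ceiling(32/9).

Final answer: 4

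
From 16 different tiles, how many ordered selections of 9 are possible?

P(16,9) = 16!/(16-9)! = 16!/7!.

Final answer: P(16,9) = 4151347200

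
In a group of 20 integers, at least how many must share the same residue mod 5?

There are 5 possible values for residue mod 5. With 20 integers and 5 categories, by pigeonhole: ceiling(20/5).

Final answer: 4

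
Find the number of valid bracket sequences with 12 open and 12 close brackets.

This is counted by the nth Catalan number C_n. Here n = 12 (pairs).
C_n = C(2n,n) - C(2n,n+1), so C_{12} = C(24,12) - C(24,13) = 2704156 - 2496144.

Final answer: C_{12} = 208012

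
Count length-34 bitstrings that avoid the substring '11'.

Classify by the final bit: ...0 gives a(n-1) strings, ...01 gives a(n-2) strings. Thus a(n) = a(n-1) + a(n-2) with a(1)=2, a(2)=3.
Iterating the recurrence: a(1)=2, a(2)=3, a(3)=5, a(4)=8, a(5)=13, a(6)=21, a(7)=34, a(8)=55, a(9)=89, a(10)=144, a(11)=233, a(12)=377, a(13)=610, a(14)=987, a(15)=1597, a(16)=2584, a(17)=4181, a(18)=6765, a(19)=10946, a(20)=17711, a(21)=28657, a(22)=46368, a(23)=75025, a(24)=121393, a(25)=196418, a(26)=317811, a(27)=514229, a(28)=832040, a(29)=1346269, a(30)=2178309, a(31)=3524578, a(32)=5702887, a(33)=9227465, a(34)=14930352.

Final answer: 14930352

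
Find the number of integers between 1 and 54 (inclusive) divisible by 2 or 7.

Multiples of 2: 27. Multiples of 7: 7. Of both (lcm=14): 3.
By inclusion-exclusion: 27 + 7 - 3.

Final answer: 31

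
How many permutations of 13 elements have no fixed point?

D(n) = (n-1)(D(n-1) + D(n-2)), D(0)=1, D(1)=0.
Building up: D(2)=1, D(3)=2, D(4)=9, D(5)=44, D(6)=265, D(7)=1854, D(8)=14833, D(9)=133496, D(10)=1334961, D(11)=14684570, D(12)=176214841.
D(13) = 12 x (D(12) + D(11)) = 12 x (176214841 + 14684570).

Final answer: D(13) = 2290792932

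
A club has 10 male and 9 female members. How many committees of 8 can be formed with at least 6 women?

Sum over valid woman counts:
C(9,6)C(10,2) = 3780
C(9,7)C(10,1) = 360
C(9,8)C(10,0) = 9
Total: 3780 + 360 + 9.

Final answer: 4149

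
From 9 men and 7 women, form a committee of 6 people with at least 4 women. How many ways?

Sum over valid woman counts:
C(7,4)C(9,2) = 1260
C(7,5)C(9,1) = 189
C(7,6)C(9,0) = 7
Total: 1260 + 189 + 7.

Final answer: 1456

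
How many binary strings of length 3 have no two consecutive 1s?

Classify by the final bit: ...0 gives a(n-1) strings, ...01 gives a(n-2) strings. Thus a(n) = a(n-1) + a(n-2) with a(1)=2, a(2)=3.
Building up term by term: a(1)=2, a(2)=3, a(3)=5.

Final answer: 5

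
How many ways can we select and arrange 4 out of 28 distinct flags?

P(28,4) = 28!/(28-4)! = 28!/24!.

Final answer: P(28,4) = 491400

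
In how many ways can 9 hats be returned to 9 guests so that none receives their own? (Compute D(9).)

Derangements satisfy D(n) = (n-1)(D(n-1) + D(n-2)), starting from D(0)=1, D(1)=0.
D(2) = 1 x (0 + 1) = 1
D(3) = 2 x (1 + 0) = 2
D(4) = 3 x (2 + 1) = 9
D(5) = 4 x (9 + 2) = 44
D(6) = 5 x (44 + 9) = 265
D(7) = 6 x (265 + 44) = 1854
D(8) = 7 x (1854 + 265) = 14833
D(9) = 8 x (D(8) + D(7)) = 8 x (14833 + 1854)

Final answer: D(9) = 133496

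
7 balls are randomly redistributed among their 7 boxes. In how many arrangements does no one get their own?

Use the recurrence D(n) = (n-1)(D(n-1) + D(n-2)) with D(0)=1, D(1)=0.
D(2) = 1 x (0 + 1) = 1
D(3) = 2 x (1 + 0) = 2
D(4) = 3 x (2 + 1) = 9
D(5) = 4 x (9 + 2) = 44
D(6) = 5 x (44 + 9) = 265
D(7) = 6 x (D(6) + D(5)) = 6 x (265 + 44)

Final answer: D(7) = 1854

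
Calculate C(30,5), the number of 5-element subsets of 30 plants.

C(30,5) = 30!/(5! x 25!).

Final answer: \binom{30}{5} = 142506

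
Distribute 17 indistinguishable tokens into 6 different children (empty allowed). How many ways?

Stars and bars: C(n+k-1, k-1) = C(22,5).

Final answer: C(22,5) = 26334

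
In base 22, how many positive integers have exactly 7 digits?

Leading digit: 21 options (nonzero). Other 6 digit(s): 22 options each.
Total: 21 x 22^6.

Final answer: 2380977984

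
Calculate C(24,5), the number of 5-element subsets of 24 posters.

C(24,5) = 24!/(5! x (24-5)!).

Final answer: C(24,5) = 42504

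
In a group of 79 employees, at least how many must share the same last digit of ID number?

There are 10 possible values for last digit of ID number. With 79 employees and 10 categories, by pigeonhole: ceiling(79/10).

Final answer: 8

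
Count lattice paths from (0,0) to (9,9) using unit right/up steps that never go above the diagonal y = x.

Total monotonic paths to (9,9): C(18,9) = 48620.
Reflecting each bad path at its first crossing gives a bijection with paths to (8,10): C(18,10) = 43758.
Valid Dyck paths: 48620 - 43758.
(This is the Catalan number C_{9}.)

Final answer: C_{9} = 4862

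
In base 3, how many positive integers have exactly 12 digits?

These are the integers in [3^11, 3^12), so the count is 3^12 - 3^11 = 2 x 3^11.

Final answer: 354294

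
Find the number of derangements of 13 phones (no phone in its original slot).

D(n) = (n-1)(D(n-1) + D(n-2)), D(0)=1, D(1)=0.
D(2) = 1 x (0 + 1) = 1
D(3) = 2 x (1 + 0) = 2
D(4) = 3 x (2 + 1) = 9
D(5) = 4 x (9 + 2) = 44
D(6) = 5 x (44 + 9) = 265
D(7) = 6 x (265 + 44) = 1854
D(8) = 7 x (1854 + 265) = 14833
D(9) = 8 x (14833 + 1854) = 133496
D(10) = 9 x (133496 + 14833) = 1334961
D(11) = 10 x (1334961 + 133496) = 14684570
D(12) = 11 x (14684570 + 1334961) = 176214841
D(13) = 12 x (D(12) + D(11)) = 12 x (176214841 + 14684570)

Final answer: D(13) = 2290792932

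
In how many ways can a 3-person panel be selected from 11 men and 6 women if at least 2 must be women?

Sum over valid woman counts:
C(6,2)C(11,1) = 165
C(6,3)C(11,0) = 20
Total: 165 + 20.

Final answer: 185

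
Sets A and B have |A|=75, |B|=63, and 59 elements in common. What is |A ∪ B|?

|A union B| = |A| + |B| - |A intersect B| = 75 + 63 - 59.

Final answer: 79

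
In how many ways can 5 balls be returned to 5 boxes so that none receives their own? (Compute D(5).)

D(n) = (n-1)(D(n-1) + D(n-2)), D(0)=1, D(1)=0.
D(2) = 1 x (0 + 1) = 1
D(3) = 2 x (1 + 0) = 2
D(4) = 3 x (2 + 1) = 9
D(5) = 4 x (D(4) + D(3)) = 4 x (9 + 2)

Final answer: D(5) = 44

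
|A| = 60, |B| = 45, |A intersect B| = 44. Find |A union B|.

|A union B| = |A| + |B| - |A intersect B| = 60 + 45 - 44.

Final answer: 61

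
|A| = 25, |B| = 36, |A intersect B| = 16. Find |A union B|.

|A union B| = |A| + |B| - |A intersect B| = 25 + 36 - 16.

Final answer: 45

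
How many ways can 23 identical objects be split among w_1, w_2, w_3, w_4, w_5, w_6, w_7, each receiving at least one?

Substitute w'_i = w_i - 1 (so w'_i >= 0). Then sum w'_i = 23 - 7 = 16.
Stars and bars: C(16+7-1, 7-1) = C(22,6).

Final answer: C(22,6) = 74613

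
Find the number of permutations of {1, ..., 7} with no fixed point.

Use the recurrence D(n) = (n-1)(D(n-1) + D(n-2)) with D(0)=1, D(1)=0.
D(2) = 1 x (0 + 1) = 1
D(3) = 2 x (1 + 0) = 2
D(4) = 3 x (2 + 1) = 9
D(5) = 4 x (9 + 2) = 44
D(6) = 5 x (44 + 9) = 265
D(7) = 6 x (D(6) + D(5)) = 6 x (265 + 44)

Final answer: D(7) = 1854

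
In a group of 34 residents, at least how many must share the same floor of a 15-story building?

There are 15 possible values for floor of a 15-story building. With 34 residents and 15 categories, by pigeonhole: ceiling(34/15).

Final answer: 3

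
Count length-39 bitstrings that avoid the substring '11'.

Classify by the final bit: ...0 gives a(n-1) strings, ...01 gives a(n-2) strings. Thus a(n) = a(n-1) + a(n-2) with a(1)=2, a(2)=3.
Computing successive values: a(1)=2, a(2)=3, a(3)=5, a(4)=8, a(5)=13, a(6)=21, a(7)=34, a(8)=55, a(9)=89, a(10)=144, a(11)=233, a(12)=377, a(13)=610, a(14)=987, a(15)=1597, a(16)=2584, a(17)=4181, a(18)=6765, a(19)=10946, a(20)=17711, a(21)=28657, a(22)=46368, a(23)=75025, a(24)=121393, a(25)=196418, a(26)=317811, a(27)=514229, a(28)=832040, a(29)=1346269, a(30)=2178309, a(31)=3524578, a(32)=5702887, a(33)=9227465, a(34)=14930352, a(35)=24157817, a(36)=39088169, a(37)=63245986, a(38)=102334155, a(39)=165580141.

Final answer: 165580141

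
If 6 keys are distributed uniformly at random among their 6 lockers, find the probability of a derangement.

D(n) = (n-1)(D(n-1) + D(n-2)), D(0)=1, D(1)=0.
Building up: D(2)=1, D(3)=2, D(4)=9, D(5)=44, D(6)=265.
Total arrangements: 6! = 720.
Probability = D(6)/6! = 53/144.

Final answer: D(6)/6! = 265/720 = 0.368056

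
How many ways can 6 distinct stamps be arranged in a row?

The number of ways to arrange 6 distinct objects is 6!.

Final answer: 6! = 720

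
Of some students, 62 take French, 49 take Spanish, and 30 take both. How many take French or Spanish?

|A union B| = |A| + |B| - |A intersect B| = 62 + 49 - 30.

Final answer: 81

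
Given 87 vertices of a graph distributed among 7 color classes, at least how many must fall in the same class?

By pigeonhole with 87 objects and 7 categories: ceiling(87/7).

Final answer: 13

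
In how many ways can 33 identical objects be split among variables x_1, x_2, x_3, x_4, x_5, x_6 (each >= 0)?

Stars and bars with 33 stars and 5 bars:
C(33+6-1, 6-1) = C(38,5).

Final answer: C(38,5) = 501942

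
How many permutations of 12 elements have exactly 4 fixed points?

Choose which 4 elements are fixed: C(12,4) = 495.
Derange the remaining 8 using D(j) = (j-1)(D(j-1) + D(j-2)), D(0)=1, D(1)=0: D(2)=1, D(3)=2, D(4)=9, D(5)=44, D(6)=265, D(7)=1854, D(8)=14833.
Total: 495 x 14833.

Final answer: C(12,4) D(8) = 7342335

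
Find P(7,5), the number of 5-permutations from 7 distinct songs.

P(7,5) = 7!/(7-5)! = 7!/2!.

Final answer: P(7,5) = 2520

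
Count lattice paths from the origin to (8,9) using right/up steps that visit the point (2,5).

Paths (0,0)->(2,5): C(7,5) = 21.
Paths (2,5)->(8,9): C(10,4) = 210.
By multiplication principle: 21 x 210.

Final answer: 4410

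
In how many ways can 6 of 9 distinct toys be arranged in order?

P(9,6) = 9!/(9-6)! = 9!/3!.

Final answer: P(9,6) = 60480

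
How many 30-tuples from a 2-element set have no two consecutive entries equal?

Let g(n) count such strings. g(1) = 2, and each valid string of length n-1 extends in 1 ways (any symbol but the last), so g(n) = 1 g(n-1).
Total: g(30) = 2 x 1^29.

Final answer: 2 x 1^{29} = 2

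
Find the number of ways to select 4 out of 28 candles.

C(28,4) = 28!/(4! x 24!).

Final answer: \binom{28}{4} = 20475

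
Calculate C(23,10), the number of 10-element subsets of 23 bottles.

C(23,10) = 23!/(10! x 13!).

Final answer: \binom{23}{10} = 1144066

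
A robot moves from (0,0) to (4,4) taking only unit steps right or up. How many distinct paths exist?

Each path has 4 right steps and 4 up steps in some order (8 steps total).
Choose which 4 of the 8 steps are up: C(8,4).

Final answer: C(8,4) = 70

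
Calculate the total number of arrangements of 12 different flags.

The number of ways to arrange 12 distinct objects is 12!.

Final answer: 12! = 479001600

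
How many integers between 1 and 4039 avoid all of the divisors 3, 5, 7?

|div by 3|=1346, |div by 5|=807, |div by 7|=577.
|div by 3&5|=269, |div by 3&7|=192, |div by 5&7|=115, |div by all|=38.
By inclusion-exclusion, divisible by at least one: 1346+807+577-269-192-115+38 = 2192.
Not divisible by any: 4039 - 2192.

Final answer: 1847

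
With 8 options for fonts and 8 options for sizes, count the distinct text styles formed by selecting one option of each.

By the multiplication principle: 8 x 8.

Final answer: 64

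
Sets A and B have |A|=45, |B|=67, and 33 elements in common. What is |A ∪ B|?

|A union B| = |A| + |B| - |A intersect B| = 45 + 67 - 33.

Final answer: 79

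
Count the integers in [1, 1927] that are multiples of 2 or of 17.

Multiples of 2: 963. Multiples of 17: 113. Of both (lcm=34): 56.
By inclusion-exclusion: 963 + 113 - 56.

Final answer: 1020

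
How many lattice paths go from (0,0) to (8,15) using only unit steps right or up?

Each path has 8 right steps and 15 up steps in some order (23 steps total).
Choose which 15 of the 23 steps are up: C(23,15).

Final answer: C(23,15) = 490314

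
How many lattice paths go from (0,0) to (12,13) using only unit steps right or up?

Each path has 12 right steps and 13 up steps in some order (25 steps total).
Choose which 13 of the 25 steps are up: C(25,13).

Final answer: C(25,13) = 5200300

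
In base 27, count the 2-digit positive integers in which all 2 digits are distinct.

First digit: 26 (nonzero). Second: 26 (not first). Third: 25, etc.
Total: 26 x 26.

Final answer: 676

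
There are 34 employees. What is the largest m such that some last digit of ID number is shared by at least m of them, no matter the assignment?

There are 10 possible values for last digit of ID number. With 34 employees and 10 categories, by pigeonhole: ceiling(34/10).

Final answer: 4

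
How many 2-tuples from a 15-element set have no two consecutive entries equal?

First character: 15 choices. Each subsequent: 14 choices (must differ from the previous one).
Total: 15 x 14^1.

Final answer: 15 x 14^{1} = 210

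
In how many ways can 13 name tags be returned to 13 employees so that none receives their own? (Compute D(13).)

D(n) = (n-1)(D(n-1) + D(n-2)), D(0)=1, D(1)=0.
D(2) = 1 x (0 + 1) = 1
D(3) = 2 x (1 + 0) = 2
D(4) = 3 x (2 + 1) = 9
D(5) = 4 x (9 + 2) = 44
D(6) = 5 x (44 + 9) = 265
D(7) = 6 x (265 + 44) = 1854
D(8) = 7 x (1854 + 265) = 14833
D(9) = 8 x (14833 + 1854) = 133496
D(10) = 9 x (133496 + 14833) = 1334961
D(11) = 10 x (1334961 + 133496) = 14684570
D(12) = 11 x (14684570 + 1334961) = 176214841
D(13) = 12 x (D(12) + D(11)) = 12 x (176214841 + 14684570)

Final answer: D(13) = 2290792932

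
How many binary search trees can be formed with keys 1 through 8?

This is a standard Catalan-number count: the answer is C_n. Here n = 8.
C_n = C(2n,n) - C(2n,n+1), so C_{8} = C(16,8) - C(16,9) = 12870 - 11440.

Final answer: C_{8} = 1430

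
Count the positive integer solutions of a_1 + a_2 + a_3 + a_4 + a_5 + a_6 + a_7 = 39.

Substitute a'_i = a_i - 1 (so a'_i >= 0). Then sum a'_i = 39 - 7 = 32.
Stars and bars: C(32+7-1, 7-1) = C(38,6).

Final answer: C(38,6) = 2760681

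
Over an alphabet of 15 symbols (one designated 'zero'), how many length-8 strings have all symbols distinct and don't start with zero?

The leading digit has 14 choices (anything but zero); the next has 14 (anything but the first), then 13, and so on, one fewer each time.
Total: 14 x 14 x 13 x 12 x 11 x 10 x 9 x 8.

Final answer: 242161920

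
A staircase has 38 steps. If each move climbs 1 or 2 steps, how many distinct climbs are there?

Let f(n) count the ways. The last step is size 1 or 2, so f(n) = f(n-1) + f(n-2) with f(1)=1, f(2)=2.
Building up term by term: f(1)=1, f(2)=2, f(3)=3, f(4)=5, f(5)=8, f(6)=13, f(7)=21, f(8)=34, f(9)=55, f(10)=89, f(11)=144, f(12)=233, f(13)=377, f(14)=610, f(15)=987, f(16)=1597, f(17)=2584, f(18)=4181, f(19)=6765, f(20)=10946, f(21)=17711, f(22)=28657, f(23)=46368, f(24)=75025, f(25)=121393, f(26)=196418, f(27)=317811, f(28)=514229, f(29)=832040, f(30)=1346269, f(31)=2178309, f(32)=3524578, f(33)=5702887, f(34)=9227465, f(35)=14930352, f(36)=24157817, f(37)=39088169, f(38)=63245986.

Final answer: 63245986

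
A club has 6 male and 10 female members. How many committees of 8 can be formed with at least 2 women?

Sum over valid woman counts:
C(10,2)C(6,6) = 45
C(10,3)C(6,5) = 720
C(10,4)C(6,4) = 3150
C(10,5)C(6,3) = 5040
C(10,6)C(6,2) = 3150
C(10,7)C(6,1) = 720
C(10,8)C(6,0) = 45
Total: 45 + 720 + 3150 + 5040 + 3150 + 720 + 45.

Final answer: 12870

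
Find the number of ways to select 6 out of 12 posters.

C(12,6) = 12!/(6! x (12-6)!).

Final answer: C(12,6) = 924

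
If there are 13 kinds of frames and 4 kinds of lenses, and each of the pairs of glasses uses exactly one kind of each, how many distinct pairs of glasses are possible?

By the multiplication principle: 13 x 4.

Final answer: 52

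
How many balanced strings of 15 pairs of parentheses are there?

The structures are counted by the Catalan number C_n. Here n = 15 (pairs).
C_n = C(2n,n)/(n+1), so C_{15} = C(30,15)/16 = 155117520/16.

Final answer: C_{15} = 9694845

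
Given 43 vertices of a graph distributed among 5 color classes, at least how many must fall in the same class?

By pigeonhole with 43 objects and 5 categories: ceiling(43/5).

Final answer: 9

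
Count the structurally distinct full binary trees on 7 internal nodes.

The structures are counted by the Catalan number C_n. Here n = 7.
C_n = (2n)!/(n!(n+1)!), so C_{7} = 14!/(7! x 8!) = C(14,7)/8 = 3432/8.

Final answer: C_{7} = 429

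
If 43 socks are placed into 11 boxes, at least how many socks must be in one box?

By the pigeonhole principle: ceiling(43/11).

Final answer: 4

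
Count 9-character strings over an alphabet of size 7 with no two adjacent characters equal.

Let g(n) count such strings. g(1) = 7, and each valid string of length n-1 extends in 6 ways (any symbol but the last), so g(n) = 6 g(n-1).
Total: g(9) = 7 x 6^8.

Final answer: 7 x 6^{8} = 11757312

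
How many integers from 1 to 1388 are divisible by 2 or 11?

Multiples of 2: 694. Multiples of 11: 126. Of both (lcm=22): 63.
By inclusion-exclusion: 694 + 126 - 63.

Final answer: 757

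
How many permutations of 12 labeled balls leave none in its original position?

D(n) = (n-1)(D(n-1) + D(n-2)), D(0)=1, D(1)=0.
D(2) = 1 x (0 + 1) = 1
D(3) = 2 x (1 + 0) = 2
D(4) = 3 x (2 + 1) = 9
D(5) = 4 x (9 + 2) = 44
D(6) = 5 x (44 + 9) = 265
D(7) = 6 x (265 + 44) = 1854
D(8) = 7 x (1854 + 265) = 14833
D(9) = 8 x (14833 + 1854) = 133496
D(10) = 9 x (133496 + 14833) = 1334961
D(11) = 10 x (1334961 + 133496) = 14684570
D(12) = 11 x (D(11) + D(10)) = 11 x (14684570 + 1334961)

Final answer: D(12) = 176214841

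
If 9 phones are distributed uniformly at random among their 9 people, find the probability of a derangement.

Use the recurrence D(n) = (n-1)(D(n-1) + D(n-2)) with D(0)=1, D(1)=0.
Building up: D(2)=1, D(3)=2, D(4)=9, D(5)=44, D(6)=265, D(7)=1854, D(8)=14833, D(9)=133496.
Total arrangements: 9! = 362880.
Probability = D(9)/9! = 16687/45360.

Final answer: D(9)/9! = 133496/362880 = 0.367879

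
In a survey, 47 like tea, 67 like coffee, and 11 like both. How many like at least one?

|A union B| = |A| + |B| - |A intersect B| = 47 + 67 - 11.

Final answer: 103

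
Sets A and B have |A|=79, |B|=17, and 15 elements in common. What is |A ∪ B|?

|A union B| = |A| + |B| - |A intersect B| = 79 + 17 - 15.

Final answer: 81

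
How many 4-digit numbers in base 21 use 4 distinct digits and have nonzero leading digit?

The leading digit has 20 choices (anything but zero); the next has 20 (anything but the first), then 19, and so on, one fewer each time.
Total: 20 x 20 x 19 x 18.

Final answer: 136800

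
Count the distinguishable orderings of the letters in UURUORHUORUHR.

Letters (H:2, O:2, R:4, U:5). Total letters: 13.
Permutations = 13!/(5! x 4! x 2! x 2!).

Final answer: 540540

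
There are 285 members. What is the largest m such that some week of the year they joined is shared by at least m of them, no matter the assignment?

There are 52 possible values for week of the year they joined. With 285 members and 52 categories, by pigeonhole: ceiling(285/52).

Final answer: 6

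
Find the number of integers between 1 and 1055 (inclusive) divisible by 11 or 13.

Multiples of 11: 95. Multiples of 13: 81. Of both (lcm=143): 7.
By inclusion-exclusion: 95 + 81 - 7.

Final answer: 169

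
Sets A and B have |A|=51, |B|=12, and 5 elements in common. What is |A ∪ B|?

|A union B| = |A| + |B| - |A intersect B| = 51 + 12 - 5.

Final answer: 58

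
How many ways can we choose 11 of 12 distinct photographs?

C(12,11) = 12!/(11! x 1!).

Final answer: \binom{12}{11} = 12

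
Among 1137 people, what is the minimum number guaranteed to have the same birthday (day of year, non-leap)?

There are 365 possible values for birthday (day of year, non-leap). With 1137 people and 365 categories, by pigeonhole: ceiling(1137/365).

Final answer: 4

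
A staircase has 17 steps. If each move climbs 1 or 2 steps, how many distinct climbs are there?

Condition on the final move: it is a 1-step (f(n-1) ways to get there) or a 2-step (f(n-2) ways), so f(n) = f(n-1) + f(n-2), with f(1)=1, f(2)=2.
Building up term by term: f(1)=1, f(2)=2, f(3)=3, f(4)=5, f(5)=8, f(6)=13, f(7)=21, f(8)=34, f(9)=55, f(10)=89, f(11)=144, f(12)=233, f(13)=377, f(14)=610, f(15)=987, f(16)=1597, f(17)=2584.

Final answer: 2584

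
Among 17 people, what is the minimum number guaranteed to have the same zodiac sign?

There are 12 possible values for zodiac sign. With 17 people and 12 categories, by pigeonhole: ceiling(17/12).

Final answer: 2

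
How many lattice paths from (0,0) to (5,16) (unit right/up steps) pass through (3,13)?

Paths (0,0)->(3,13): C(16,13) = 560.
Paths (3,13)->(5,16): C(5,3) = 10.
By multiplication principle: 560 x 10.

Final answer: 5600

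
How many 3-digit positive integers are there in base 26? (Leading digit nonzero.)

These are the integers in [26^2, 26^3), so the count is 26^3 - 26^2 = 25 x 26^2.

Final answer: 16900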